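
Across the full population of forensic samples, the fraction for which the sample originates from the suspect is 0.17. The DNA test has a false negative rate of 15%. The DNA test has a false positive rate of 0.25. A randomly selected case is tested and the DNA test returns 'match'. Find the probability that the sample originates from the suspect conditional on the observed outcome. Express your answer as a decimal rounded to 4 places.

P(H | E) ≈ 0.4105

Write H for 'the sample originates from the suspect'. Prior odds H:¬H = 0.17/0.83 = 0.20482. For the 'match' outcome, the likelihood ratio is 0.85/0.25 = 3.4000.
Posterior odds = 0.20482 × 3.4000 = 0.69639, so P(H|E) = 0.69639/(1+0.69639) = 0.4105.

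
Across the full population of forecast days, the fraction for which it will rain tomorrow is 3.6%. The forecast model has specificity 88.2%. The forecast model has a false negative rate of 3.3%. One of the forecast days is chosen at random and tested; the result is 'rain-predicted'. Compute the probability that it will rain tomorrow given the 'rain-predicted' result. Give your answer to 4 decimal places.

Let H be the event that it will rain tomorrow. P(H) = 0.036, so P(¬H) = 0.964. With E the 'rain-predicted' result, P(E|H) = 0.967 and P(E|¬H) = 0.118.
P(E) = 0.967·0.036 + 0.118·0.964 = 0.034812 + 0.11375 = 0.14856.
By Bayes' theorem, P(H|E) = 0.034812 / 0.14856 = 0.2343.

P(H | E) ≈ 0.2343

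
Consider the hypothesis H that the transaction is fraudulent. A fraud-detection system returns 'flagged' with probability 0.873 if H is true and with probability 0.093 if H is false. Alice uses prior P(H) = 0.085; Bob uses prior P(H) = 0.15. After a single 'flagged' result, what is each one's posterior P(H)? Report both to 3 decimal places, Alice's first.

Alice: 0.466; Bob: 0.624

P('+'|H) = 0.873, P('+'|¬H) = 0.093.
Alice: numerator 0.873·0.085 = 0.074205; evidence = 0.074205+0.093·0.915 = 0.15930; posterior = 0.466.
Bob: numerator 0.873·0.15 = 0.13095; evidence = 0.13095+0.093·0.85 = 0.21000; posterior = 0.624.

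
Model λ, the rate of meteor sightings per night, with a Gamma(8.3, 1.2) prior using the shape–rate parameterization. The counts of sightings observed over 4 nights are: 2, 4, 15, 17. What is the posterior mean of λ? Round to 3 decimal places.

Posterior mean ≈ 8.904

The Poisson likelihood adds the total count to the shape and the number of exposure periods to the rate. Here ∑xᵢ = 38 and n = 4, so shape 8.3→46.3 and rate 1.2→5.2.
E[λ | data] = 46.3/5.2 = 8.904.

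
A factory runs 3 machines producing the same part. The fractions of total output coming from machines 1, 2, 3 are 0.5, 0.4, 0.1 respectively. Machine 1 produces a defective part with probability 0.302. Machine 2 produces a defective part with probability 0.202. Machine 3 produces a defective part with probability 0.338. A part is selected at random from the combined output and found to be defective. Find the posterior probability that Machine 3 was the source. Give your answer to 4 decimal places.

Posterior probability ≈ 0.1273

Tabulate prior·likelihood by source: [1] prior 0.5, lik 0.302, product 0.1510; [2] prior 0.4, lik 0.202, product 0.08080; [3] prior 0.1, lik 0.338, product 0.03380.
Normalizing constant = 0.26560; the posterior for Machine 3 is its product over the sum, 0.03380/0.26560 = 0.1273.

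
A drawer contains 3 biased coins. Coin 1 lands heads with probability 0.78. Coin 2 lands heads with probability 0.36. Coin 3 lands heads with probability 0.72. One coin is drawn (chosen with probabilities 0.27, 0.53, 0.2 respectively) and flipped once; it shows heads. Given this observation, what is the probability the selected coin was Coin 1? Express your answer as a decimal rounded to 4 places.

Posterior probability ≈ 0.3861

Tabulate prior·likelihood by source: [1] prior 0.27, lik 0.78, product 0.2106; [2] prior 0.53, lik 0.36, product 0.1908; [3] prior 0.2, lik 0.72, product 0.1440.
Normalizing constant = 0.54540; the posterior for Coin 1 is its product over the sum, 0.2106/0.54540 = 0.3861.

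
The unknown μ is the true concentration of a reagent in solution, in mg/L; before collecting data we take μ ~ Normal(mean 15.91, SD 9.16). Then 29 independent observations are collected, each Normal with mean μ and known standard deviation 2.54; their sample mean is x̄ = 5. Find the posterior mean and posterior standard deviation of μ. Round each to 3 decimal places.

Prior precision 1/τ₀² = 1/9.16² = 0.0119182; data precision n/σ² = 29/2.54² = 4.49501.
Posterior precision = 0.0119182 + 4.49501 = 4.50693, giving posterior SD = 1/√4.50693 = 0.471.
Posterior mean = (0.0119182·15.91 + 4.49501·5) / 4.50693 = 5.029.

Posterior mean ≈ 5.029; posterior SD ≈ 0.471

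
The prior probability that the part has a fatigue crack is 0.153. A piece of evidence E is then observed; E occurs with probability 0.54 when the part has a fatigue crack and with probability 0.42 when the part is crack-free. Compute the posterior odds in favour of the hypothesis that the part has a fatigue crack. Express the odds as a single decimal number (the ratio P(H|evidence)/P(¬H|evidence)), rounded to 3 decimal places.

Posterior odds ≈ 0.232

Prior odds = 0.153/(1−0.153) = 0.18064. In log-odds, ln(0.18064) = -1.7113.
Add log likelihood ratio: ln(1.2857) = 0.25131.
Posterior log-odds = -1.4599, so posterior odds = exp(-1.4599) = 0.23225.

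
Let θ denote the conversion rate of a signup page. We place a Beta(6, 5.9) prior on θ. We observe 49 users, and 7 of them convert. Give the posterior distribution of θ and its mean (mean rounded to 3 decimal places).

The binomial likelihood is conjugate to the Beta prior: with 7 successes and 42 failures, the posterior is Beta(6+7, 5.9+42) = Beta(13, 47.9).
E[θ | data] = 13/(13+47.9) = 0.213.

Posterior: Beta(13, 47.9); mean ≈ 0.213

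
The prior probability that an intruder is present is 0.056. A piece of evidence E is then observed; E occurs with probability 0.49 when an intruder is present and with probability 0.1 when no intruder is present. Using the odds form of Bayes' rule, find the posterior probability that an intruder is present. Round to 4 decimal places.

Prior odds = 0.056/(1−0.056) = 0.059322.
Likelihood ratio for E = 0.49/0.1 = 4.9000.
Posterior odds = prior odds × LR = 0.29068.
Posterior probability = odds/(1+odds) = 0.29068/1.2907 = 0.2252.

Posterior probability ≈ 0.2252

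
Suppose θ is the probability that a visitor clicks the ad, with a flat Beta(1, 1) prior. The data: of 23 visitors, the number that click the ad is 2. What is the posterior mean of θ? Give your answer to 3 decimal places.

Posterior mean ≈ 0.120

Observing 2 successes and 21 failures updates Beta(1, 1) by adding the success and failure counts to the two shape parameters: α = 1+2 = 3, β = 1+21 = 22.
E[θ | data] = 3/(3+22) = 0.120.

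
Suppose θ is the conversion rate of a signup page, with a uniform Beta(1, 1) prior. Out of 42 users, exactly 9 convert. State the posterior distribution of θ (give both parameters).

Posterior: Beta(10, 34)

The binomial likelihood is conjugate to the Beta prior: with 9 successes and 33 failures, the posterior is Beta(1+9, 1+33) = Beta(10, 34).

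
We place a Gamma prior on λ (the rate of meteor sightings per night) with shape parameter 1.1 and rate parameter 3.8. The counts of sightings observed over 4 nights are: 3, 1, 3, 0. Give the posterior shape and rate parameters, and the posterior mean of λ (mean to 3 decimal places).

The Poisson likelihood adds the total count to the shape and the number of exposure periods to the rate. Here ∑xᵢ = 7 and n = 4, so shape 1.1→8.1 and rate 3.8→7.8.
Posterior mean = shape/rate = 8.1/7.8 = 1.038.

Posterior: Gamma(shape=8.1, rate=7.8); mean ≈ 1.038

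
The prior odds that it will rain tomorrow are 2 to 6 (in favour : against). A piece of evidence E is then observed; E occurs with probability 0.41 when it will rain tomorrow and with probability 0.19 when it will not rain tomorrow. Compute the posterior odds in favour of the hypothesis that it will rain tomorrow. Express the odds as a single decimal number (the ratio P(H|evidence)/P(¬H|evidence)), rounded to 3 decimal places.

Posterior odds ≈ 0.719

Prior odds = 2/6 = 0.33333.
Likelihood ratio for E = 0.41/0.19 = 2.1579.
Posterior odds = prior odds × LR = 0.71930.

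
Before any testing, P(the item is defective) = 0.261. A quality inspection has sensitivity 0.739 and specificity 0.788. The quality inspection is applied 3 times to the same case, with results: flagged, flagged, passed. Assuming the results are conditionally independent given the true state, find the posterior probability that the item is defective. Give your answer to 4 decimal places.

With H the event that the item is defective, the joint likelihood of the observed sequence is P(data|H) = 0.739·0.739·0.261 = 0.14254 and P(data|¬H) = 0.212·0.212·0.788 = 0.035416.
Bayes: P(H|data) = 0.261·0.14254 / (0.261·0.14254 + 0.739·0.035416) = 0.037202/0.063375 = 0.5870.

Posterior P(H) ≈ 0.5870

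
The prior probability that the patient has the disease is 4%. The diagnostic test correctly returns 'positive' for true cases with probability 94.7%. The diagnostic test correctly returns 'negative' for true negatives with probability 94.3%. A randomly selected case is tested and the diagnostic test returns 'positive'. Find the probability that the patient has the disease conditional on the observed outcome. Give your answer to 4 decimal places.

Write H for 'the patient has the disease'. Prior odds H:¬H = 0.04/0.96 = 0.041667. For the 'positive' outcome, the likelihood ratio is 0.947/0.057 = 16.614.
Posterior odds = 0.041667 × 16.614 = 0.69225, so P(H|E) = 0.69225/(1+0.69225) = 0.4091.

P(H | E) ≈ 0.4091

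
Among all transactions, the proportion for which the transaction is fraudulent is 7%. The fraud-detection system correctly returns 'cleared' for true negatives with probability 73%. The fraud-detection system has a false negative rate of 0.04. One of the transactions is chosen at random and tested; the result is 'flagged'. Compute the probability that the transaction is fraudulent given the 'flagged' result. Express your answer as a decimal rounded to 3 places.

Let H be the event that the transaction is fraudulent. P(H) = 0.07, so P(¬H) = 0.93. With E the 'flagged' result, P(E|H) = 0.96 and P(E|¬H) = 0.27.
P(E) = 0.96·0.07 + 0.27·0.93 = 0.067200 + 0.25110 = 0.31830.
By Bayes' theorem, P(H|E) = 0.067200 / 0.31830 = 0.211.

P(H | E) ≈ 0.211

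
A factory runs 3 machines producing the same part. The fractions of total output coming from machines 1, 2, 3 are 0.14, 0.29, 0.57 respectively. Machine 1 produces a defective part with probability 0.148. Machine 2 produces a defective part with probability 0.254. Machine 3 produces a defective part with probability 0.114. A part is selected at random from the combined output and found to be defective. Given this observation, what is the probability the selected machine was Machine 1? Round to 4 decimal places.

Posterior probability ≈ 0.1300

P(defective|M1) = 0.148; P(defective|M2) = 0.254; P(defective|M3) = 0.114.
Prior × likelihood for each source: 0.14·0.148=0.02072, 0.29·0.254=0.07366, 0.57·0.114=0.06498. Summing gives P(defective) = 0.15936.
P(Machine 1 | defective) = 0.02072 / 0.15936 = 0.1300.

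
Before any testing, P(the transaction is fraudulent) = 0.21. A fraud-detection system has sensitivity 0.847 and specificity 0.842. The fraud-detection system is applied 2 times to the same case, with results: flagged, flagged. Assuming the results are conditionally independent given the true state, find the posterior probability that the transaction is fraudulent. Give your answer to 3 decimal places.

With H the event that the transaction is fraudulent, the joint likelihood of the observed sequence is P(data|H) = 0.847·0.847 = 0.71741 and P(data|¬H) = 0.158·0.158 = 0.024964.
Bayes: P(H|data) = 0.21·0.71741 / (0.21·0.71741 + 0.79·0.024964) = 0.15066/0.17038 = 0.8842.

Posterior P(H) ≈ 0.884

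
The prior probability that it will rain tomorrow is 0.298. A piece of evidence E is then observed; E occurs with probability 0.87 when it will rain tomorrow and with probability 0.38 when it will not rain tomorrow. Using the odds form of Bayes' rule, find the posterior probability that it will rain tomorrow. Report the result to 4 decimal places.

Prior odds = 0.298/(1−0.298) = 0.42450. In log-odds, ln(0.42450) = -0.85684.
Add log likelihood ratio: ln(2.2895) = 0.82832.
Posterior log-odds = -0.028518, so posterior odds = exp(-0.028518) = 0.97188. Converting, P(H|E) = 0.97188/1.9719 = 0.4929.

Posterior probability ≈ 0.4929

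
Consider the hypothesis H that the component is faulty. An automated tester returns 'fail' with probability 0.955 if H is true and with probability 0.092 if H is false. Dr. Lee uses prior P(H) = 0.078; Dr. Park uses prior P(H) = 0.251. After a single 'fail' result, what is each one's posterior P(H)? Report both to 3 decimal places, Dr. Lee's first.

P('+'|H) = 0.955, P('+'|¬H) = 0.092.
Dr. Lee: numerator 0.955·0.078 = 0.074490; evidence = 0.074490+0.092·0.922 = 0.15931; posterior = 0.468.
Dr. Park: numerator 0.955·0.251 = 0.23971; evidence = 0.23971+0.092·0.749 = 0.30861; posterior = 0.777.

Dr. Lee: 0.468; Dr. Park: 0.777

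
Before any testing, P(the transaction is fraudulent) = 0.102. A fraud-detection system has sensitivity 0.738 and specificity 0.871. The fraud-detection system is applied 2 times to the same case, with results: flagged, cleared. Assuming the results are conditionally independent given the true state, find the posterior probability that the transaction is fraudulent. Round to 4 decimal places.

Posterior P(H) ≈ 0.1635

With H the event that the transaction is fraudulent, the joint likelihood of the observed sequence is P(data|H) = 0.738·0.262 = 0.19336 and P(data|¬H) = 0.129·0.871 = 0.11236.
Bayes: P(H|data) = 0.102·0.19336 / (0.102·0.19336 + 0.898·0.11236) = 0.019722/0.12062 = 0.1635.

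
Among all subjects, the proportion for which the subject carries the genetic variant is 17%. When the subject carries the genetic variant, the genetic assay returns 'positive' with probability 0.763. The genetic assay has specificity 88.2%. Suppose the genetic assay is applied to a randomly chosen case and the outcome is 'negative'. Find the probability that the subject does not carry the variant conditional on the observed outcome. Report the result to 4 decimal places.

Let H be the event that the subject carries the genetic variant. P(H) = 0.17, so P(¬H) = 0.83. With E the 'negative' result, P(E|H) = 0.237 and P(E|¬H) = 0.882.
P(E) = 0.237·0.17 + 0.882·0.83 = 0.040290 + 0.73206 = 0.77235.
By Bayes' theorem, P(H|E) = 0.040290 / 0.77235 = 0.0522. Hence P(¬H|E) = 1 − 0.0522 = 0.9478.

P(¬H | E) ≈ 0.9478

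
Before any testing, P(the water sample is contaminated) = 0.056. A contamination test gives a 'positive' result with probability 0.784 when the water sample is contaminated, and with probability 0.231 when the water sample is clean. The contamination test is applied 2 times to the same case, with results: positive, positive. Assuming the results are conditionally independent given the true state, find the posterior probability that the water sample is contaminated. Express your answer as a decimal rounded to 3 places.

Let H be the event that the water sample is contaminated; start with P(H) = 0.056. P('positive'|H) = 0.784, P('positive'|¬H) = 0.231.
Update on result 1 ('positive'): P(H) ← 0.784·0.0560 / (0.784·0.0560 + 0.231·0.9440) = 0.043904/0.26197 = 0.1676.
Update on result 2 ('positive'): P(H) ← 0.784·0.1676 / (0.784·0.1676 + 0.231·0.8324) = 0.13139/0.32368 = 0.4059.

Posterior P(H) ≈ 0.406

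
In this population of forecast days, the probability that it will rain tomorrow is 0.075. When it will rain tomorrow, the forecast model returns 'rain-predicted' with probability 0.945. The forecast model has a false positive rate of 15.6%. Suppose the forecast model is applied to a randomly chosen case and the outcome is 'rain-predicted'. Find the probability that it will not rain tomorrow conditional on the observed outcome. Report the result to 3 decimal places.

P(¬H | E) ≈ 0.671

Let H be the event that it will rain tomorrow. P(H) = 0.075, so P(¬H) = 0.925. With E the 'rain-predicted' result, P(E|H) = 0.945 and P(E|¬H) = 0.156.
P(E) = 0.945·0.075 + 0.156·0.925 = 0.070875 + 0.14430 = 0.21518.
By Bayes' theorem, P(H|E) = 0.070875 / 0.21518 = 0.329. Hence P(¬H|E) = 1 − 0.329 = 0.671.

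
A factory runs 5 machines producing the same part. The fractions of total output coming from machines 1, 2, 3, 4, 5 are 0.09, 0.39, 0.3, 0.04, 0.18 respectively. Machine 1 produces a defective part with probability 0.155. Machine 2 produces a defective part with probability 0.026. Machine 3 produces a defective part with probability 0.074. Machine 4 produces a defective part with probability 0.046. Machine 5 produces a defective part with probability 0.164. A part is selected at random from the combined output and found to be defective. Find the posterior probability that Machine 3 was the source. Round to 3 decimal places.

Posterior probability ≈ 0.286

Tabulate prior·likelihood by source: [1] prior 0.09, lik 0.155, product 0.01395; [2] prior 0.39, lik 0.026, product 0.01014; [3] prior 0.3, lik 0.074, product 0.02220; [4] prior 0.04, lik 0.046, product 0.001840; [5] prior 0.18, lik 0.164, product 0.02952.
Normalizing constant = 0.077650; the posterior for Machine 3 is its product over the sum, 0.02220/0.077650 = 0.286.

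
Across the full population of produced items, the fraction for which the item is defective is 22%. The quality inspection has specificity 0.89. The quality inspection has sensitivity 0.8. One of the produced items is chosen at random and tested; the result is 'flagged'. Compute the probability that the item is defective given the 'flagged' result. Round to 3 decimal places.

P(H | E) ≈ 0.672

Let H be the event that the item is defective. P(H) = 0.22, so P(¬H) = 0.78. With E the 'flagged' result, P(E|H) = 0.8 and P(E|¬H) = 0.11.
P(E) = 0.8·0.22 + 0.11·0.78 = 0.17600 + 0.085800 = 0.26180.
By Bayes' theorem, P(H|E) = 0.17600 / 0.26180 = 0.672.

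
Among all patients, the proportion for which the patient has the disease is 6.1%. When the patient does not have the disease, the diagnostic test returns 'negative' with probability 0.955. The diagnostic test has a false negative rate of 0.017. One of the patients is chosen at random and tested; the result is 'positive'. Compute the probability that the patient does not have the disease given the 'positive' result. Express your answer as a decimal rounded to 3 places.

Let H be the event that the patient has the disease. P(H) = 0.061, so P(¬H) = 0.939. With E the 'positive' result, P(E|H) = 0.983 and P(E|¬H) = 0.045.
P(E) = 0.983·0.061 + 0.045·0.939 = 0.059963 + 0.042255 = 0.10222.
By Bayes' theorem, P(H|E) = 0.059963 / 0.10222 = 0.587. Hence P(¬H|E) = 1 − 0.587 = 0.413.

P(¬H | E) ≈ 0.413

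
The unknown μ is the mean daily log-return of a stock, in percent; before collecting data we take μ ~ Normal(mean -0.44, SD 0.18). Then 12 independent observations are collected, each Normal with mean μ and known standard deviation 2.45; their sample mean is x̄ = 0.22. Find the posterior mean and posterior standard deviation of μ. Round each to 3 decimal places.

With known σ, the Normal prior is conjugate. Weight on the data is w = (n/σ²)/(n/σ² + 1/τ₀²) = 1.99917/(1.99917+30.8642) = 0.060833.
Posterior mean = w·x̄ + (1−w)·μ₀ = 0.060833·0.22 + 0.93917·-0.44 = -0.400. Posterior variance = 1/(1.99917+30.8642) = 0.0304290, so SD = 0.174.

Posterior mean ≈ -0.400; posterior SD ≈ 0.174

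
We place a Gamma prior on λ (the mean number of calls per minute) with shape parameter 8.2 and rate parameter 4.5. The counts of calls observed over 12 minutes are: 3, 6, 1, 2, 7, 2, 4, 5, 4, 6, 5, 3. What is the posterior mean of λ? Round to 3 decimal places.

The Poisson likelihood adds the total count to the shape and the number of exposure periods to the rate. Here ∑xᵢ = 48 and n = 12, so shape 8.2→56.2 and rate 4.5→16.5.
E[λ | data] = 56.2/16.5 = 3.406.

Posterior mean ≈ 3.406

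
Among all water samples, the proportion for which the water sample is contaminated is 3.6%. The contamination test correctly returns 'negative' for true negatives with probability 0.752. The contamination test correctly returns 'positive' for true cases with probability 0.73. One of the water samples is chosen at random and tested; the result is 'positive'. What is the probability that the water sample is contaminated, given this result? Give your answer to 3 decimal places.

Let H be the event that the water sample is contaminated. P(H) = 0.036, so P(¬H) = 0.964. With E the 'positive' result, P(E|H) = 0.73 and P(E|¬H) = 0.248.
P(E) = 0.73·0.036 + 0.248·0.964 = 0.026280 + 0.23907 = 0.26535.
By Bayes' theorem, P(H|E) = 0.026280 / 0.26535 = 0.099.

P(H | E) ≈ 0.099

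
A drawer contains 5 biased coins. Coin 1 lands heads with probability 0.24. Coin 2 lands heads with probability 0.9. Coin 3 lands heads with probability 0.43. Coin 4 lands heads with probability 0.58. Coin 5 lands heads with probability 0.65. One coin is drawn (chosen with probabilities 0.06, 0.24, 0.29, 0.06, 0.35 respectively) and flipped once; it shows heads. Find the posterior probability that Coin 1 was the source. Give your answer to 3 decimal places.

Posterior probability ≈ 0.023

Tabulate prior·likelihood by source: [1] prior 0.06, lik 0.24, product 0.01440; [2] prior 0.24, lik 0.9, product 0.2160; [3] prior 0.29, lik 0.43, product 0.1247; [4] prior 0.06, lik 0.58, product 0.03480; [5] prior 0.35, lik 0.65, product 0.2275.
Normalizing constant = 0.61740; the posterior for Coin 1 is its product over the sum, 0.01440/0.61740 = 0.023.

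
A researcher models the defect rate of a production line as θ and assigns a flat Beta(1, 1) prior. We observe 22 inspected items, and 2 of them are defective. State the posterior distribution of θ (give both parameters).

Posterior: Beta(3, 21)

The binomial likelihood is conjugate to the Beta prior: with 2 successes and 20 failures, the posterior is Beta(1+2, 1+20) = Beta(3, 21).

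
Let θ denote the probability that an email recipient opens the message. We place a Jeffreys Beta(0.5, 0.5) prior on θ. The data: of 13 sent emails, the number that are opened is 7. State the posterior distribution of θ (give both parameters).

The binomial likelihood is conjugate to the Beta prior: with 7 successes and 6 failures, the posterior is Beta(0.5+7, 0.5+6) = Beta(7.5, 6.5).

Posterior: Beta(7.5, 6.5)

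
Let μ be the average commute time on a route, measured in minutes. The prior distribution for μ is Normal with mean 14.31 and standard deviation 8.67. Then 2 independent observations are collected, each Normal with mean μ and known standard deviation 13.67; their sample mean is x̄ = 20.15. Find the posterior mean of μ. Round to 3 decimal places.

With known σ, the Normal prior is conjugate. Weight on the data is w = (n/σ²)/(n/σ² + 1/τ₀²) = 0.0107027/(0.0107027+0.0133034) = 0.44583.
Posterior mean = w·x̄ + (1−w)·μ₀ = 0.44583·20.15 + 0.55417·14.31 = 16.914.

Posterior mean ≈ 16.914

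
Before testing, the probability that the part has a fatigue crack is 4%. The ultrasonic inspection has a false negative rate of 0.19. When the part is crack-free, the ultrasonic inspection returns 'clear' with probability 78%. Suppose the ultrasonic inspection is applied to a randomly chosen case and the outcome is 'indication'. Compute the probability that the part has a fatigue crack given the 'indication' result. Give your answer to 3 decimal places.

P(H | E) ≈ 0.133

Let H be the event that the part has a fatigue crack. P(H) = 0.04, so P(¬H) = 0.96. With E the 'indication' result, P(E|H) = 0.81 and P(E|¬H) = 0.22.
P(E) = 0.81·0.04 + 0.22·0.96 = 0.032400 + 0.21120 = 0.24360.
By Bayes' theorem, P(H|E) = 0.032400 / 0.24360 = 0.133.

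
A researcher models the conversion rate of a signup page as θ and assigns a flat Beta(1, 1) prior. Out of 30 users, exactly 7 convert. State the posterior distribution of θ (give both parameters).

Posterior: Beta(8, 24)

The binomial likelihood is conjugate to the Beta prior: with 7 successes and 23 failures, the posterior is Beta(1+7, 1+23) = Beta(8, 24).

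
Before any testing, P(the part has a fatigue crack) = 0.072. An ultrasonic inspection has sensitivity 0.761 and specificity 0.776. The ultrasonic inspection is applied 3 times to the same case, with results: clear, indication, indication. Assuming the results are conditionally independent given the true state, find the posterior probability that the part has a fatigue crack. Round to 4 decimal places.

With H the event that the part has a fatigue crack, the joint likelihood of the observed sequence is P(data|H) = 0.239·0.761·0.761 = 0.13841 and P(data|¬H) = 0.776·0.224·0.224 = 0.038937.
Bayes: P(H|data) = 0.072·0.13841 / (0.072·0.13841 + 0.928·0.038937) = 0.0099655/0.046099 = 0.2162.

Posterior P(H) ≈ 0.2162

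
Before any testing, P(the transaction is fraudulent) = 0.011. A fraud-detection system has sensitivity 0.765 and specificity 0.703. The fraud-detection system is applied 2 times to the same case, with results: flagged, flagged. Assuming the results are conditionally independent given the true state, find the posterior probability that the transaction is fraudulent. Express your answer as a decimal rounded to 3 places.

Posterior P(H) ≈ 0.069

Let H be the event that the transaction is fraudulent; start with P(H) = 0.011. P('flagged'|H) = 0.765, P('flagged'|¬H) = 0.297.
Update on result 1 ('flagged'): P(H) ← 0.765·0.0110 / (0.765·0.0110 + 0.297·0.9890) = 0.0084150/0.30215 = 0.0279.
Update on result 2 ('flagged'): P(H) ← 0.765·0.0279 / (0.765·0.0279 + 0.297·0.9721) = 0.021306/0.31003 = 0.0687.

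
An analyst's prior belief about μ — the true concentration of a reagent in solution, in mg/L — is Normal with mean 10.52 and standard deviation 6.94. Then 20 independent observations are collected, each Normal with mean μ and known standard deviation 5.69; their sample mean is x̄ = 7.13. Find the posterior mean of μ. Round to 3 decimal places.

With known σ, the Normal prior is conjugate. Weight on the data is w = (n/σ²)/(n/σ² + 1/τ₀²) = 0.617740/(0.617740+0.0207626) = 0.96748.
Posterior mean = w·x̄ + (1−w)·μ₀ = 0.96748·7.13 + 0.032518·10.52 = 7.240.

Posterior mean ≈ 7.240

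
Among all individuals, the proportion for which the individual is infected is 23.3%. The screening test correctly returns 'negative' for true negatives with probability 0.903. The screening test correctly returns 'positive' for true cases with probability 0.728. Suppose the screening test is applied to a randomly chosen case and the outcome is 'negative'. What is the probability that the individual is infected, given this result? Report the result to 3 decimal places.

Write H for 'the individual is infected'. Prior odds H:¬H = 0.233/0.767 = 0.30378. For the 'negative' outcome, the likelihood ratio is 0.272/0.903 = 0.30122.
Posterior odds = 0.30378 × 0.30122 = 0.091504, so P(H|E) = 0.091504/(1+0.091504) = 0.084.

P(H | E) ≈ 0.084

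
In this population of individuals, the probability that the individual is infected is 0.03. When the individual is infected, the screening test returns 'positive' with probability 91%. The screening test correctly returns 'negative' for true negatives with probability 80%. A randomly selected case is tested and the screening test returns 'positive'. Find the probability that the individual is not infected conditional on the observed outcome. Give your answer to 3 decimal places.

P(¬H | E) ≈ 0.877

Let H be the event that the individual is infected. P(H) = 0.03, so P(¬H) = 0.97. With E the 'positive' result, P(E|H) = 0.91 and P(E|¬H) = 0.2.
P(E) = 0.91·0.03 + 0.2·0.97 = 0.027300 + 0.19400 = 0.22130.
By Bayes' theorem, P(H|E) = 0.027300 / 0.22130 = 0.123. Hence P(¬H|E) = 1 − 0.123 = 0.877.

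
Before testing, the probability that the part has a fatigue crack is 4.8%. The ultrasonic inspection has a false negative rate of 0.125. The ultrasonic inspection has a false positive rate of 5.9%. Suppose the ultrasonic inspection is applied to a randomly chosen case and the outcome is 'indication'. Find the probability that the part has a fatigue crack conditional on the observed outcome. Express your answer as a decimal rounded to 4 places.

Let H be the event that the part has a fatigue crack. P(H) = 0.048, so P(¬H) = 0.952. With E the 'indication' result, P(E|H) = 0.875 and P(E|¬H) = 0.059.
P(E) = 0.875·0.048 + 0.059·0.952 = 0.042000 + 0.056168 = 0.098168.
By Bayes' theorem, P(H|E) = 0.042000 / 0.098168 = 0.4278.

P(H | E) ≈ 0.4278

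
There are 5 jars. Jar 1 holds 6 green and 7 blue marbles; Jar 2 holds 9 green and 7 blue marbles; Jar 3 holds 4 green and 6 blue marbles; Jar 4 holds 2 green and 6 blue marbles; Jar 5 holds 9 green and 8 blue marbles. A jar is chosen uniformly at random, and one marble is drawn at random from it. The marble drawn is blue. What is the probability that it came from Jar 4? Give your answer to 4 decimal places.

Posterior probability ≈ 0.2682

Tabulate prior·likelihood by source: [1] prior 0.2, lik 0.5385, product 0.1077; [2] prior 0.2, lik 0.4375, product 0.08750; [3] prior 0.2, lik 0.6, product 0.1200; [4] prior 0.2, lik 0.75, product 0.1500; [5] prior 0.2, lik 0.4706, product 0.09412.
Normalizing constant = 0.55931; the posterior for Jar 4 is its product over the sum, 0.1500/0.55931 = 0.2682.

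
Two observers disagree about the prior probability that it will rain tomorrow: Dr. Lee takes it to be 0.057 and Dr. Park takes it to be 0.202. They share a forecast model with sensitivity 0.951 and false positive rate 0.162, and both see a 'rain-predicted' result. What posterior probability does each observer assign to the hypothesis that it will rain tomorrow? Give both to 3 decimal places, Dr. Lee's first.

Dr. Lee: 0.262; Dr. Park: 0.598

The likelihood ratio for a 'rain-predicted' result is 0.951/0.162 = 5.8704.
Dr. Lee: prior odds 0.057/0.943 = 0.060445; posterior odds 0.35484; posterior probability 0.262.
Dr. Park: prior odds 0.202/0.798 = 0.25313; posterior odds 1.4860; posterior probability 0.598.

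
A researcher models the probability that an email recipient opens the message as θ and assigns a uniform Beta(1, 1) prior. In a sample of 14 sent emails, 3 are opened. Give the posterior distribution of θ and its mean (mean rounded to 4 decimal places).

Posterior: Beta(4, 12); mean ≈ 0.2500

The binomial likelihood is conjugate to the Beta prior: with 3 successes and 11 failures, the posterior is Beta(1+3, 1+11) = Beta(4, 12).
E[θ | data] = 4/(4+12) = 0.2500.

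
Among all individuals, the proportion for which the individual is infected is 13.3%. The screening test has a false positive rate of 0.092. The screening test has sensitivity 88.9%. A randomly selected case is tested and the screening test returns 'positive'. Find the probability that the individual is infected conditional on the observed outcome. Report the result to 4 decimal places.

P(H | E) ≈ 0.5972

Write H for 'the individual is infected'. Prior odds H:¬H = 0.133/0.867 = 0.15340. For the 'positive' outcome, the likelihood ratio is 0.889/0.092 = 9.6630.
Posterior odds = 0.15340 × 9.6630 = 1.4823, so P(H|E) = 1.4823/(1+1.4823) = 0.5972.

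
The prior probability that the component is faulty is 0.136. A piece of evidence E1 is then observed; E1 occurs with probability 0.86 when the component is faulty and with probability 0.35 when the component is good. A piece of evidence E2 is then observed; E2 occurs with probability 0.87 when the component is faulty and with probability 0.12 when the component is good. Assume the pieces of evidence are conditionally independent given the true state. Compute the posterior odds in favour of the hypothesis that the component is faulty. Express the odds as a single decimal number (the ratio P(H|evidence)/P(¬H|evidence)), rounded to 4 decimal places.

Posterior odds ≈ 2.8041

Prior odds = 0.136/(1−0.136) = 0.15741. In log-odds, ln(0.15741) = -1.8489.
Add log likelihood ratios: ln(2.4571) + ln(7.2500) = 2.8800.
Posterior log-odds = 1.0311, so posterior odds = exp(1.0311) = 2.8041.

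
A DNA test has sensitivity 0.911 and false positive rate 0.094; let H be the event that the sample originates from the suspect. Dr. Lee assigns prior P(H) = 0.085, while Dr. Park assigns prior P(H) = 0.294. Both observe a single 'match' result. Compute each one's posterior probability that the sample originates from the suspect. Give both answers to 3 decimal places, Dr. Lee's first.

P('+'|H) = 0.911, P('+'|¬H) = 0.094.
Dr. Lee: numerator 0.911·0.085 = 0.077435; evidence = 0.077435+0.094·0.915 = 0.16345; posterior = 0.474.
Dr. Park: numerator 0.911·0.294 = 0.26783; evidence = 0.26783+0.094·0.706 = 0.33420; posterior = 0.801.

Dr. Lee: 0.474; Dr. Park: 0.801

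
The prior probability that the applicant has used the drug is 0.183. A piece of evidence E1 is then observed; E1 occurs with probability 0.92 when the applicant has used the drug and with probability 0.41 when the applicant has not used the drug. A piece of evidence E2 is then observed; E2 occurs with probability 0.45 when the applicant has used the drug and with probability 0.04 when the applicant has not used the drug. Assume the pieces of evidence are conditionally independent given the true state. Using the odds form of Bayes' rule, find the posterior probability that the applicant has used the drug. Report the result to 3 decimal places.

Prior odds = 0.183/(1−0.183) = 0.22399. In log-odds, ln(0.22399) = -1.4962.
Add log likelihood ratios: ln(2.2439) + ln(11.250) = 3.2286.
Posterior log-odds = 1.7324, so posterior odds = exp(1.7324) = 5.6544. Converting, P(H|E) = 5.6544/6.6544 = 0.850.

Posterior probability ≈ 0.850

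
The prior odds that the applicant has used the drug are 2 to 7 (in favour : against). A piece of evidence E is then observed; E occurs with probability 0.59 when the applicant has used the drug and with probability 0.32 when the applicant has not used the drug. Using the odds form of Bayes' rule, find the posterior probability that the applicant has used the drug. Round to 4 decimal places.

Posterior probability ≈ 0.3450

Prior odds = 2/7 = 0.28571.
Likelihood ratio for E = 0.59/0.32 = 1.8437.
Posterior odds = prior odds × LR = 0.52679.
Posterior probability = odds/(1+odds) = 0.52679/1.5268 = 0.3450.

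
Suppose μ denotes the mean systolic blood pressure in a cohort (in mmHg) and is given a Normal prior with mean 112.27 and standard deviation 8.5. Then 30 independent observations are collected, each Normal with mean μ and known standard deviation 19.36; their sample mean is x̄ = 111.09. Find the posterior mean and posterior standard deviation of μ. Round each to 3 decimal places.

Posterior mean ≈ 111.264; posterior SD ≈ 3.264

With known σ, the Normal prior is conjugate. Weight on the data is w = (n/σ²)/(n/σ² + 1/τ₀²) = 0.0800406/(0.0800406+0.0138408) = 0.85257.
Posterior mean = w·x̄ + (1−w)·μ₀ = 0.85257·111.09 + 0.14743·112.27 = 111.264. Posterior variance = 1/(0.0800406+0.0138408) = 10.6517, so SD = 3.264.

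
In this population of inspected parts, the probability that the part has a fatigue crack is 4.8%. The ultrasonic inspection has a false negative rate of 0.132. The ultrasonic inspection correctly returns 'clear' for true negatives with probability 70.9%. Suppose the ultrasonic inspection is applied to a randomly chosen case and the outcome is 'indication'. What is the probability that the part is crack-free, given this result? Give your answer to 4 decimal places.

P(¬H | E) ≈ 0.8693

Write H for 'the part has a fatigue crack'. Prior odds H:¬H = 0.048/0.952 = 0.050420. For the 'indication' outcome, the likelihood ratio is 0.868/0.291 = 2.9828.
Posterior odds = 0.050420 × 2.9828 = 0.15039, so P(H|E) = 0.15039/(1+0.15039) = 0.1307. Then P(¬H|E) = 1 − 0.1307 = 0.8693.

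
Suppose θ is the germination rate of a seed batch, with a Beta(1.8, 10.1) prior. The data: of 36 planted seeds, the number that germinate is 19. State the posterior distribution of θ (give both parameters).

Posterior: Beta(20.8, 27.1)

Observing 19 successes and 17 failures updates Beta(1.8, 10.1) by adding the success and failure counts to the two shape parameters: α = 1.8+19 = 20.8, β = 10.1+17 = 27.1.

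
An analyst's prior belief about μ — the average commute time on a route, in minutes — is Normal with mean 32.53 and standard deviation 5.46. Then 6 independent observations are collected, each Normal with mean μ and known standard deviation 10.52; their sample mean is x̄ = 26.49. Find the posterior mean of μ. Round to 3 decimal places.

Posterior mean ≈ 28.799

With known σ, the Normal prior is conjugate. Weight on the data is w = (n/σ²)/(n/σ² + 1/τ₀²) = 0.0542150/(0.0542150+0.0335440) = 0.61777.
Posterior mean = w·x̄ + (1−w)·μ₀ = 0.61777·26.49 + 0.38223·32.53 = 28.799.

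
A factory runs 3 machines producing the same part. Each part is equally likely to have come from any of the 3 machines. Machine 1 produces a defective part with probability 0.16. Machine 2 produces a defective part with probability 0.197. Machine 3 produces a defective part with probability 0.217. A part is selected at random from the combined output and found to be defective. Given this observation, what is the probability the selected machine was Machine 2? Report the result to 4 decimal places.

Tabulate prior·likelihood by source: [1] prior 0.333333, lik 0.16, product 0.05333; [2] prior 0.333333, lik 0.197, product 0.06567; [3] prior 0.333333, lik 0.217, product 0.07233.
Normalizing constant = 0.19133; the posterior for Machine 2 is its product over the sum, 0.06567/0.19133 = 0.3432.

Posterior probability ≈ 0.3432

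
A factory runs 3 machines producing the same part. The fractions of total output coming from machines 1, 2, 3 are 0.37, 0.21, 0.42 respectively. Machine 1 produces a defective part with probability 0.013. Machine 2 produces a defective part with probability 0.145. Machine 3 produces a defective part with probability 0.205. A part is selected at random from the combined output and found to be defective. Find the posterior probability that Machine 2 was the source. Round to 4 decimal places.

Posterior probability ≈ 0.2509

P(defective|M1) = 0.013; P(defective|M2) = 0.145; P(defective|M3) = 0.205.
Prior × likelihood for each source: 0.37·0.013=0.004810, 0.21·0.145=0.03045, 0.42·0.205=0.08610. Summing gives P(defective) = 0.12136.
P(Machine 2 | defective) = 0.03045 / 0.12136 = 0.2509.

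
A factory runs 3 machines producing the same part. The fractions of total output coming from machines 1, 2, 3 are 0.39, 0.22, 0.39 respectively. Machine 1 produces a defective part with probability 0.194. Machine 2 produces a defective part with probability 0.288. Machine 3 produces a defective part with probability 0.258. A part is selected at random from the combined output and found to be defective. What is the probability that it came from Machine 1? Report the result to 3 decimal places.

P(defective|M1) = 0.194; P(defective|M2) = 0.288; P(defective|M3) = 0.258.
Prior × likelihood for each source: 0.39·0.194=0.07566, 0.22·0.288=0.06336, 0.39·0.258=0.1006. Summing gives P(defective) = 0.23964.
P(Machine 1 | defective) = 0.07566 / 0.23964 = 0.316.

Posterior probability ≈ 0.316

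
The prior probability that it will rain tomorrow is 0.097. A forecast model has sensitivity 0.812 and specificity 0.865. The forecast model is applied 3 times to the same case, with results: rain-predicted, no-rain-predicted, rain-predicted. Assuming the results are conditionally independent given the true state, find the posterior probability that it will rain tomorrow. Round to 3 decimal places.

With H the event that it will rain tomorrow, the joint likelihood of the observed sequence is P(data|H) = 0.812·0.188·0.812 = 0.12396 and P(data|¬H) = 0.135·0.865·0.135 = 0.015765.
Bayes: P(H|data) = 0.097·0.12396 / (0.097·0.12396 + 0.903·0.015765) = 0.012024/0.026259 = 0.4579.

Posterior P(H) ≈ 0.458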